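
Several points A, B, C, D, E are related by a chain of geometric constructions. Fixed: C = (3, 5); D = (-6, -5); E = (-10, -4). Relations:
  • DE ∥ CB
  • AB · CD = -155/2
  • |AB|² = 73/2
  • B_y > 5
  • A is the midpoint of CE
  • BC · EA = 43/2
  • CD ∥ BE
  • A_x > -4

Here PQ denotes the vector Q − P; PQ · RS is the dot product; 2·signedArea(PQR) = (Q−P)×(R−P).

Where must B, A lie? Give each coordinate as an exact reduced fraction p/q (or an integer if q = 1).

1. B_x = -1  [CD ∥ BE ∩ DE ∥ CB]
2. B_y = 6  [CD ∥ BE ∩ DE ∥ CB]
   → B = (-1, 6)
3. A_x = -7/2  [A is the midpoint of CE]
4. A_y = 1/2  [A is the midpoint of CE]
   → A = (-7/2, 1/2)

A = (-7/2, 1/2)
B = (-1, 6)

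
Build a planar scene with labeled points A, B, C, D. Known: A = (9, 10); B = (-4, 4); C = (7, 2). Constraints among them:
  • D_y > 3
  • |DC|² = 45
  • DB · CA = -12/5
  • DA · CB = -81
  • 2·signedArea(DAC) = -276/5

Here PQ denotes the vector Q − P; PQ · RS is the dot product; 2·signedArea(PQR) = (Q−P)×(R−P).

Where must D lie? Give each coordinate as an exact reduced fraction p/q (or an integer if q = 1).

D = (2/5, 16/5)

1. D_x = 2/5  [DB · CA = -12/5 ∩ 2·signedArea(DAC) = -276/5]
2. D_y = 16/5  [DB · CA = -12/5 ∩ 2·signedArea(DAC) = -276/5]
   → D = (2/5, 16/5)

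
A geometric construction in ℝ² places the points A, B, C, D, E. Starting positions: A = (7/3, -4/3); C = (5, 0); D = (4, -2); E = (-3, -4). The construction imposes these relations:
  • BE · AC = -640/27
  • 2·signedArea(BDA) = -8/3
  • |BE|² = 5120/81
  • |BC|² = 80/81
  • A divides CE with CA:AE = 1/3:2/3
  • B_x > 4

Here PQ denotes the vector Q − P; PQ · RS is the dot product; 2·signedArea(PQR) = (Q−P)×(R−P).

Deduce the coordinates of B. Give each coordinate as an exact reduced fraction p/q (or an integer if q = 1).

1. B_x = 37/9  [2·signedArea(BDA) = -8/3 ∩ BE · AC = -640/27]
2. B_y = -4/9  [2·signedArea(BDA) = -8/3 ∩ BE · AC = -640/27]
   → B = (37/9, -4/9)

B = (37/9, -4/9)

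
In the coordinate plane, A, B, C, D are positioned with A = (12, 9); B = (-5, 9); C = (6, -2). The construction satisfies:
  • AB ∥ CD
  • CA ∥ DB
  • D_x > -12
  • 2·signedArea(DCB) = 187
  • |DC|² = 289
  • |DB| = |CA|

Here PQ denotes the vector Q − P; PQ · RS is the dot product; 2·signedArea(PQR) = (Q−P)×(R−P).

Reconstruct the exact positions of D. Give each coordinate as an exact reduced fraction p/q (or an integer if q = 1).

1. D_x = -11  [CA ∥ DB ∩ AB ∥ CD]
2. D_y = -2  [CA ∥ DB ∩ AB ∥ CD]
   → D = (-11, -2)

D = (-11, -2)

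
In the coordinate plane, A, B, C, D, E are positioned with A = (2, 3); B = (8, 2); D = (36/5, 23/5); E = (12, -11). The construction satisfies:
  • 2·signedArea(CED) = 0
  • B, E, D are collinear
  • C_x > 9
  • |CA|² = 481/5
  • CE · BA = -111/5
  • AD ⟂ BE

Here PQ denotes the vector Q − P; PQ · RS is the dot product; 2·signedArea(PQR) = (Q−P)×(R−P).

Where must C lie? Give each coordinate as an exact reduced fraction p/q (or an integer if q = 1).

C = (48/5, -16/5)

1. C_x = 48/5  [2·signedArea(CED) = 0 ∩ CE · BA = -111/5]
2. C_y = -16/5  [2·signedArea(CED) = 0 ∩ CE · BA = -111/5]
   → C = (48/5, -16/5)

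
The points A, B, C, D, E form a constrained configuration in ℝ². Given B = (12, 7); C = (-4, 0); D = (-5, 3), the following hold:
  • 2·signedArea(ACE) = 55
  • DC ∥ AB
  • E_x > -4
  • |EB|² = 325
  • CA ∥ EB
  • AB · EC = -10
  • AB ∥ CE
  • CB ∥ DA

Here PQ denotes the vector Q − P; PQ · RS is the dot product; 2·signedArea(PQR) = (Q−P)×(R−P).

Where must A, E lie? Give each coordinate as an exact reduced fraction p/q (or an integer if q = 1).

A = (11, 10)
E = (-3, -3)

1. A_x = 11  [DC ∥ AB ∩ CB ∥ DA]
2. A_y = 10  [DC ∥ AB ∩ CB ∥ DA]
   → A = (11, 10)
3. E_x = -3  [CA ∥ EB ∩ AB ∥ CE]
4. E_y = -3  [CA ∥ EB ∩ AB ∥ CE]
   → E = (-3, -3)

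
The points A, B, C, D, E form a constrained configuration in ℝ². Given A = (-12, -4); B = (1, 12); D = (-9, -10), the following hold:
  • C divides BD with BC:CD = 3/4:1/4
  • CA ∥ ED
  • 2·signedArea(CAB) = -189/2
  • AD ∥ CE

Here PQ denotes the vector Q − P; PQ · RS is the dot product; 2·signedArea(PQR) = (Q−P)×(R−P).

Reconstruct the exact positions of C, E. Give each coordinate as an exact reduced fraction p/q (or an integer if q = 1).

C = (-13/2, -9/2)
E = (-7/2, -21/2)

1. C_x = -13/2  [C divides BD with BC:CD = 3/4:1/4]
2. C_y = -9/2  [C divides BD with BC:CD = 3/4:1/4]
   → C = (-13/2, -9/2)
3. E_x = -7/2  [CA ∥ ED ∩ AD ∥ CE]
4. E_y = -21/2  [CA ∥ ED ∩ AD ∥ CE]
   → E = (-7/2, -21/2)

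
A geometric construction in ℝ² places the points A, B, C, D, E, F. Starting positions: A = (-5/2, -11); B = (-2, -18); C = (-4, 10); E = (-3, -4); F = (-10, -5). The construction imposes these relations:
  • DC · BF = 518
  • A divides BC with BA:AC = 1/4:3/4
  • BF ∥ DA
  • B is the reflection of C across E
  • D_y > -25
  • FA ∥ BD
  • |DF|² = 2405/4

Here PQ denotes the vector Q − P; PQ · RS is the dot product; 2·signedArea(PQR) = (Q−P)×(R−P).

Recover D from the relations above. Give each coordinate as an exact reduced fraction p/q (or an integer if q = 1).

1. D_x = 11/2  [BF ∥ DA ∩ FA ∥ BD]
2. D_y = -24  [BF ∥ DA ∩ FA ∥ BD]
   → D = (11/2, -24)

D = (11/2, -24)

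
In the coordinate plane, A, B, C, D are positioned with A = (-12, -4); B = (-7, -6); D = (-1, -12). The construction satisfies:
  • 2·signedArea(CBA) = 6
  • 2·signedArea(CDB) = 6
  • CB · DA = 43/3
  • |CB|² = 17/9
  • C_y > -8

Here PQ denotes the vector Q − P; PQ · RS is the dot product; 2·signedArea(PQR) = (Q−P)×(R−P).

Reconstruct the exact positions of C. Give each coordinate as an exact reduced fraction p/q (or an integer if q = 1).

1. C_x = -20/3  [2·signedArea(CDB) = 6 ∩ CB · DA = 43/3]
2. C_y = -22/3  [2·signedArea(CDB) = 6 ∩ CB · DA = 43/3]
   → C = (-20/3, -22/3)

C = (-20/3, -22/3)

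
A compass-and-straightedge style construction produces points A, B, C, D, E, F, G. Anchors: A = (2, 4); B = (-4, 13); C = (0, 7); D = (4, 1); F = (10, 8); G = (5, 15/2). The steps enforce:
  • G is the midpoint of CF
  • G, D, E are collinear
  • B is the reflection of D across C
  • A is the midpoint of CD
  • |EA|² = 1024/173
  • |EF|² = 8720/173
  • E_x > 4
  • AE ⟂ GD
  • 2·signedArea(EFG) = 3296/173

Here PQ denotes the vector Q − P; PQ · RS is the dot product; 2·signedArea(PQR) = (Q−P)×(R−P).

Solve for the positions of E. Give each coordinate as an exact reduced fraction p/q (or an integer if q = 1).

E = (762/173, 628/173)

1. E_x = 762/173  [G, D, E are collinear ∩ AE ⟂ GD]
2. E_y = 628/173  [G, D, E are collinear ∩ AE ⟂ GD]
   → E = (762/173, 628/173)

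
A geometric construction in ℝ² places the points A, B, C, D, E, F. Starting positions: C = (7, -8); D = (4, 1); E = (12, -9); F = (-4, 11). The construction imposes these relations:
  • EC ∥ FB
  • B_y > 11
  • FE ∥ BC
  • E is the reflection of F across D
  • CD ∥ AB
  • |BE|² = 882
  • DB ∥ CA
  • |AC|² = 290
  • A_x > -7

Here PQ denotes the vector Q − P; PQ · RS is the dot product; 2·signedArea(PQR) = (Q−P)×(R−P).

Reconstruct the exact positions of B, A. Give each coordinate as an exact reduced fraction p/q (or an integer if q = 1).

1. B_x = -9  [FE ∥ BC ∩ EC ∥ FB]
2. B_y = 12  [FE ∥ BC ∩ EC ∥ FB]
   → B = (-9, 12)
3. A_x = -6  [CD ∥ AB ∩ DB ∥ CA]
4. A_y = 3  [CD ∥ AB ∩ DB ∥ CA]
   → A = (-6, 3)

A = (-6, 3)
B = (-9, 12)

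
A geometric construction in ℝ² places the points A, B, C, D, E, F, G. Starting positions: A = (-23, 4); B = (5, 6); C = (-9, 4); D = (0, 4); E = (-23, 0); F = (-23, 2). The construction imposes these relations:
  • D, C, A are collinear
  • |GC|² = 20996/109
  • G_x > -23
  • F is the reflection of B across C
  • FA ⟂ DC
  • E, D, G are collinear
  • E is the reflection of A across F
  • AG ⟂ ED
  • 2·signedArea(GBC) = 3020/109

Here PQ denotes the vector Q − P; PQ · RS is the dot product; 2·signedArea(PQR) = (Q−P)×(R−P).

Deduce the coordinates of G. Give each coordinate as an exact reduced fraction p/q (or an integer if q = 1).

1. G_x = -12167/545  [E, D, G are collinear ∩ AG ⟂ ED]
2. G_y = 64/545  [E, D, G are collinear ∩ AG ⟂ ED]
   → G = (-12167/545, 64/545)

G = (-12167/545, 64/545)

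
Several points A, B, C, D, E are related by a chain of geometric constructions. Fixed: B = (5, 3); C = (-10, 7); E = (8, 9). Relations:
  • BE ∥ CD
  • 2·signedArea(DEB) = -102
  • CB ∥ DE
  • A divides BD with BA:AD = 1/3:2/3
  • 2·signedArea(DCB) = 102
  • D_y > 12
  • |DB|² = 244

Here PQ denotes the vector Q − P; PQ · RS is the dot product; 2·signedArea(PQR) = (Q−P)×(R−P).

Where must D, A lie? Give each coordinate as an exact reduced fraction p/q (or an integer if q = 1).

A = (1, 19/3)
D = (-7, 13)

1. D_x = -7  [CB ∥ DE ∩ BE ∥ CD]
2. D_y = 13  [CB ∥ DE ∩ BE ∥ CD]
   → D = (-7, 13)
3. A_x = 1  [A divides BD with BA:AD = 1/3:2/3]
4. A_y = 19/3  [A divides BD with BA:AD = 1/3:2/3]
   → A = (1, 19/3)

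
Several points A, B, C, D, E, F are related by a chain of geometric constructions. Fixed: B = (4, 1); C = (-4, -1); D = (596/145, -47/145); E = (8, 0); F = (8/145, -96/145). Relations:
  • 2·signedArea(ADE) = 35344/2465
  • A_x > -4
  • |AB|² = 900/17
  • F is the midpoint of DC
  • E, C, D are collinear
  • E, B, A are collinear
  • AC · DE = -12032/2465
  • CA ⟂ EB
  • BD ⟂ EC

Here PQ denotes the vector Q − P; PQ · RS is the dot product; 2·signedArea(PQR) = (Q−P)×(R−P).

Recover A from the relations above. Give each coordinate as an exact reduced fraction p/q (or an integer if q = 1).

1. A_x = -52/17  [E, B, A are collinear ∩ CA ⟂ EB]
2. A_y = 47/17  [E, B, A are collinear ∩ CA ⟂ EB]
   → A = (-52/17, 47/17)

A = (-52/17, 47/17)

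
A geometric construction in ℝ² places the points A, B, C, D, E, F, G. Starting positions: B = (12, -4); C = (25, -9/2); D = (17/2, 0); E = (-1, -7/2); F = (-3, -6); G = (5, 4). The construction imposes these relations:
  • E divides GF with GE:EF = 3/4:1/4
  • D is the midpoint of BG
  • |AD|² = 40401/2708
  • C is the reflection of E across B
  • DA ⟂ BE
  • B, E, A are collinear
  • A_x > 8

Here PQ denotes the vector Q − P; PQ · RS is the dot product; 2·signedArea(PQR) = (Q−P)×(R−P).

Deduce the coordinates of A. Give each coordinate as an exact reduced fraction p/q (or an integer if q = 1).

A = (5654/677, -2613/677)

1. A_x = 5654/677  [B, E, A are collinear ∩ DA ⟂ BE]
2. A_y = -2613/677  [B, E, A are collinear ∩ DA ⟂ BE]
   → A = (5654/677, -2613/677)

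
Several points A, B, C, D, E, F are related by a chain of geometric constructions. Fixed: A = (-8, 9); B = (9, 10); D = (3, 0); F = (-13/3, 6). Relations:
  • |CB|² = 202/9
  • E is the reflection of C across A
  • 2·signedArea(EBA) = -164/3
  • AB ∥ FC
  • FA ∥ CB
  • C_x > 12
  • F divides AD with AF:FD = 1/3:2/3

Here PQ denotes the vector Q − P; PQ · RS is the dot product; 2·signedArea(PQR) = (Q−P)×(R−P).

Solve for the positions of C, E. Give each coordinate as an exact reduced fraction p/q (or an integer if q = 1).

C = (38/3, 7)
E = (-86/3, 11)

1. C_x = 38/3  [FA ∥ CB ∩ AB ∥ FC]
2. C_y = 7  [FA ∥ CB ∩ AB ∥ FC]
   → C = (38/3, 7)
3. E_x = -86/3  [E is the reflection of C across A]
4. E_y = 11  [E is the reflection of C across A]
   → E = (-86/3, 11)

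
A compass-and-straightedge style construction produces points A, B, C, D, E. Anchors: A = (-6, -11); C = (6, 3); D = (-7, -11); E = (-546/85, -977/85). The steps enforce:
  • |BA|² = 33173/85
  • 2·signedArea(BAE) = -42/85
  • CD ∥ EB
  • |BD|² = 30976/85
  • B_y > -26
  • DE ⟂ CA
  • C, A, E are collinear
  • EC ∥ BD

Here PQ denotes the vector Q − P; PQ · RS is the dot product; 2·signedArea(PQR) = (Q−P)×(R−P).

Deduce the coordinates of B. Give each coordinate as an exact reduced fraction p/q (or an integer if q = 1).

B = (-1651/85, -2167/85)

1. B_x = -1651/85  [EC ∥ BD ∩ CD ∥ EB]
2. B_y = -2167/85  [EC ∥ BD ∩ CD ∥ EB]
   → B = (-1651/85, -2167/85)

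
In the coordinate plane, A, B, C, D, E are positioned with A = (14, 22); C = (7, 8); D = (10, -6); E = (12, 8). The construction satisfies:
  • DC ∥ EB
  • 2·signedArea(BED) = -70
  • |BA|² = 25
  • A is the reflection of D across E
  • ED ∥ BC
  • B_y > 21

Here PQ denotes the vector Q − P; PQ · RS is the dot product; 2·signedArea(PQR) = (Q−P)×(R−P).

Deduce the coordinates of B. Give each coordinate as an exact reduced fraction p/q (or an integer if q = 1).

1. B_x = 9  [ED ∥ BC ∩ DC ∥ EB]
2. B_y = 22  [ED ∥ BC ∩ DC ∥ EB]
   → B = (9, 22)

B = (9, 22)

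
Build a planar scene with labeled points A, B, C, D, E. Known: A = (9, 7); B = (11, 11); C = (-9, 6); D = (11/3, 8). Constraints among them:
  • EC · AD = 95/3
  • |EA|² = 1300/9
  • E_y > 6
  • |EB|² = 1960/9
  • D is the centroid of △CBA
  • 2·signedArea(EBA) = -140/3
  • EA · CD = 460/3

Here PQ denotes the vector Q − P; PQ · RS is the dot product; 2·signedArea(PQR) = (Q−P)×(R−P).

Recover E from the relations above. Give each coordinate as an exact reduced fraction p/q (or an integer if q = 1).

1. E_x = -3  [2·signedArea(EBA) = -140/3 ∩ EA · CD = 460/3]
2. E_y = 19/3  [2·signedArea(EBA) = -140/3 ∩ EA · CD = 460/3]
   → E = (-3, 19/3)

E = (-3, 19/3)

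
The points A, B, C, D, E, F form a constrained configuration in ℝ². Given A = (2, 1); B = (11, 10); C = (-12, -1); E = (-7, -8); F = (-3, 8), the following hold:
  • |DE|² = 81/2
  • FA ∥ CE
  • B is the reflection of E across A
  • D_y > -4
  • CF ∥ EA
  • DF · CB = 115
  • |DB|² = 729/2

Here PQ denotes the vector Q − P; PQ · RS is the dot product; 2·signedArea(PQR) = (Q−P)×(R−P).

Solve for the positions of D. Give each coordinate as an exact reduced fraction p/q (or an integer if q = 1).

1. D_x = -5/2  [line -23·x + -11·y + -96 = 0 ∩ |DE|² = 81/2]
2. D_y = -7/2  [line -23·x + -11·y + -96 = 0 ∩ |DE|² = 81/2]
   → D = (-5/2, -7/2)

D = (-5/2, -7/2)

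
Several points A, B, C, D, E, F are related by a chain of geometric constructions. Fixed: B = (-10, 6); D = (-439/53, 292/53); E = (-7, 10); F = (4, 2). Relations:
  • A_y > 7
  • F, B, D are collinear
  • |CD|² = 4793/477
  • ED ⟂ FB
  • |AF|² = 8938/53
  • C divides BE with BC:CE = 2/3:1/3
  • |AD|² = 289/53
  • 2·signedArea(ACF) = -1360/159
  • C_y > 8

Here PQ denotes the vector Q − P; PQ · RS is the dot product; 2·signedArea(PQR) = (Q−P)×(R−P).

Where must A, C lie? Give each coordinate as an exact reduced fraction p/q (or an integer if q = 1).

1. C_x = -8  [C divides BE with BC:CE = 2/3:1/3]
2. C_y = 26/3  [C divides BE with BC:CE = 2/3:1/3]
   → C = (-8, 26/3)
3. A_x = -405/53  [line 20/3·x + 12·y + -2232/53 = 0 ∩ |AF|² = 8938/53]
4. A_y = 411/53  [line 20/3·x + 12·y + -2232/53 = 0 ∩ |AF|² = 8938/53]
   → A = (-405/53, 411/53)

A = (-405/53, 411/53)
C = (-8, 26/3)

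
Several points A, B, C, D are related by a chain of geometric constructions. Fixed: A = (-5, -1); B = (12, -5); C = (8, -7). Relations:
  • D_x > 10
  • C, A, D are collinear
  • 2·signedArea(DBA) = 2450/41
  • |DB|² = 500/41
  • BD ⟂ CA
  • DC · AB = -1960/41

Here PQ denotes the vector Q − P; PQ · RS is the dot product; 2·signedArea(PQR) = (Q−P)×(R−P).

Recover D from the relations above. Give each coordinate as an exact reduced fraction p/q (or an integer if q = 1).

1. D_x = 432/41  [C, A, D are collinear ∩ BD ⟂ CA]
2. D_y = -335/41  [C, A, D are collinear ∩ BD ⟂ CA]
   → D = (432/41, -335/41)

D = (432/41, -335/41)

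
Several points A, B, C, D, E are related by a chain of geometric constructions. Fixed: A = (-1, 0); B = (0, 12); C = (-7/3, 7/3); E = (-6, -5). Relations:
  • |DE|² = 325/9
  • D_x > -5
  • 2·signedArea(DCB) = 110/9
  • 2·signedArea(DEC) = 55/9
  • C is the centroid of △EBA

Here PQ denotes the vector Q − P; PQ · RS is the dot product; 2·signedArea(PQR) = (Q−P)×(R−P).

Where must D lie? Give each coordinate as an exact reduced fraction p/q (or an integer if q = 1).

D = (-4, 2/3)

1. D_x = -4  [2·signedArea(DEC) = 55/9 ∩ 2·signedArea(DCB) = 110/9]
2. D_y = 2/3  [2·signedArea(DEC) = 55/9 ∩ 2·signedArea(DCB) = 110/9]
   → D = (-4, 2/3)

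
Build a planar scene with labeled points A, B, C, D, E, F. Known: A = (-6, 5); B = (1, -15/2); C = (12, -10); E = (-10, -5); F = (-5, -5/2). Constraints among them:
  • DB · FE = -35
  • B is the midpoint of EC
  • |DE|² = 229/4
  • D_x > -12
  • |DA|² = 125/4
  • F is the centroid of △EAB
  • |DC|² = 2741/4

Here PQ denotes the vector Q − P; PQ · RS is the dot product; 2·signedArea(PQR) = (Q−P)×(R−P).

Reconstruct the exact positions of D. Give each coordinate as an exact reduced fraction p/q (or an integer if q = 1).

1. D_x = -11  [line 5·x + 5/2·y + 195/4 = 0 ∩ |DA|² = 125/4]
2. D_y = 5/2  [line 5·x + 5/2·y + 195/4 = 0 ∩ |DA|² = 125/4]
   → D = (-11, 5/2)

D = (-11, 5/2)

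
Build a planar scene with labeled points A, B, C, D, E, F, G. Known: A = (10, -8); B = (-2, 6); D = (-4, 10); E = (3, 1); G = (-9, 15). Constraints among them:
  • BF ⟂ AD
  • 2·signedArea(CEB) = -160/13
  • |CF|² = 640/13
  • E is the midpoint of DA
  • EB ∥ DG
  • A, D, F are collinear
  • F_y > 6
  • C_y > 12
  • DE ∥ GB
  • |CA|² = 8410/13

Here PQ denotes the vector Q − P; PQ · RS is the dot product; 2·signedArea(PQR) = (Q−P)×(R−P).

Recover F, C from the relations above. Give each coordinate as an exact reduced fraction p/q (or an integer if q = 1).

C = (-73/13, 157/13)
F = (-17/13, 85/13)

1. F_x = -17/13  [A, D, F are collinear ∩ BF ⟂ AD]
2. F_y = 85/13  [A, D, F are collinear ∩ BF ⟂ AD]
   → F = (-17/13, 85/13)
3. C_x = -73/13  [line -5·x + -5·y + 420/13 = 0 ∩ |CF|² = 640/13]
4. C_y = 157/13  [line -5·x + -5·y + 420/13 = 0 ∩ |CF|² = 640/13]
   → C = (-73/13, 157/13)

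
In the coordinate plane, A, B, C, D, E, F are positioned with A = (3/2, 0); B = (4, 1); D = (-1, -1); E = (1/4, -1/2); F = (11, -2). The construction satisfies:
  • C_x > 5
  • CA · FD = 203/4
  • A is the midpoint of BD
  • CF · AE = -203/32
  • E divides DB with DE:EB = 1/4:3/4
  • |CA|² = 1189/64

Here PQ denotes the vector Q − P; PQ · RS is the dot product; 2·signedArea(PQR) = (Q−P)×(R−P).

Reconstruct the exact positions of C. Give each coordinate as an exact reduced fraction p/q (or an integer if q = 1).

C = (45/8, -5/4)

1. C_x = 45/8  [CF · AE = -203/32 ∩ CA · FD = 203/4]
2. C_y = -5/4  [CF · AE = -203/32 ∩ CA · FD = 203/4]
   → C = (45/8, -5/4)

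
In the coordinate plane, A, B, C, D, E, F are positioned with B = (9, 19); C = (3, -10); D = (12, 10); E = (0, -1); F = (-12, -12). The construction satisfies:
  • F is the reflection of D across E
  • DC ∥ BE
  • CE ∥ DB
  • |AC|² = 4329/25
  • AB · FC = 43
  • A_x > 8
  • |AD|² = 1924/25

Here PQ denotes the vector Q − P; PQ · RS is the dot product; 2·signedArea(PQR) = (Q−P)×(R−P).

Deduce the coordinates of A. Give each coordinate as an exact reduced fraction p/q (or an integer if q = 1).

1. A_x = 42/5  [line -15·x + -2·y + 130 = 0 ∩ |AD|² = 1924/25]
2. A_y = 2  [line -15·x + -2·y + 130 = 0 ∩ |AD|² = 1924/25]
   → A = (42/5, 2)

A = (42/5, 2)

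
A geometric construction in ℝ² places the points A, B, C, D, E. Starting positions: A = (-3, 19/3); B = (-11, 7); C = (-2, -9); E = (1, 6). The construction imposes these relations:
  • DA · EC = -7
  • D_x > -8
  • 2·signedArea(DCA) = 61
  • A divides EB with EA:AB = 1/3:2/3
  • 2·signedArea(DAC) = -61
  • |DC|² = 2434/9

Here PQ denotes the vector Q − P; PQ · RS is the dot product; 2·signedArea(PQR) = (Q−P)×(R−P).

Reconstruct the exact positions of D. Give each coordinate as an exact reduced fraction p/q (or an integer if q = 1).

1. D_x = -7  [2·signedArea(DAC) = -61 ∩ DA · EC = -7]
2. D_y = 20/3  [2·signedArea(DAC) = -61 ∩ DA · EC = -7]
   → D = (-7, 20/3)

D = (-7, 20/3)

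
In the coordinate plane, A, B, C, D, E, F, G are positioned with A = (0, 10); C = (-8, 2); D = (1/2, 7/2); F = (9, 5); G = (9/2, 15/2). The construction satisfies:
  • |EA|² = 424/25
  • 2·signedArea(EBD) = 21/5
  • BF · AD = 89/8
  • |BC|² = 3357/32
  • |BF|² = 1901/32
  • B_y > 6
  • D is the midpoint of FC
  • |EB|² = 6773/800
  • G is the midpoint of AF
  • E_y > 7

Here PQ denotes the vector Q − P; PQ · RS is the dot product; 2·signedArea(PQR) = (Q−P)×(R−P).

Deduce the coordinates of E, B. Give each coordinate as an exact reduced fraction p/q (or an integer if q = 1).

B = (11/8, 49/8)
E = (18/5, 8)

1. B_x = 11/8  [line -1/2·x + 13/2·y + -313/8 = 0 ∩ |BC|² = 3357/32]
2. B_y = 49/8  [line -1/2·x + 13/2·y + -313/8 = 0 ∩ |BC|² = 3357/32]
   → B = (11/8, 49/8)
3. E_x = 18/5  [line 21/8·x + -7/8·y + -49/20 = 0 ∩ |EB|² = 6773/800]
4. E_y = 8  [line 21/8·x + -7/8·y + -49/20 = 0 ∩ |EB|² = 6773/800]
   → E = (18/5, 8)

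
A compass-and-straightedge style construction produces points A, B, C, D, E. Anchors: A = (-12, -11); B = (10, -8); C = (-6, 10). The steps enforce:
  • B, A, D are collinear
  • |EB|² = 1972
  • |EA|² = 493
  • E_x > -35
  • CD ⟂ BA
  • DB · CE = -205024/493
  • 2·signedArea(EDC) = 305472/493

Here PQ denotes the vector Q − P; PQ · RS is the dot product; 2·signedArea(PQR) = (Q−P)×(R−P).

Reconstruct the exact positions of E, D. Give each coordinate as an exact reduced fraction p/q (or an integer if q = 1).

1. D_x = -1626/493  [B, A, D are collinear ∩ CD ⟂ BA]
2. D_y = -4838/493  [B, A, D are collinear ∩ CD ⟂ BA]
   → D = (-1626/493, -4838/493)
3. E_x = -34  [line -9768/493·x + -1332/493·y + -350760/493 = 0 ∩ |EB|² = 1972]
4. E_y = -14  [line -9768/493·x + -1332/493·y + -350760/493 = 0 ∩ |EB|² = 1972]
   → E = (-34, -14)

D = (-1626/493, -4838/493)
E = (-34, -14)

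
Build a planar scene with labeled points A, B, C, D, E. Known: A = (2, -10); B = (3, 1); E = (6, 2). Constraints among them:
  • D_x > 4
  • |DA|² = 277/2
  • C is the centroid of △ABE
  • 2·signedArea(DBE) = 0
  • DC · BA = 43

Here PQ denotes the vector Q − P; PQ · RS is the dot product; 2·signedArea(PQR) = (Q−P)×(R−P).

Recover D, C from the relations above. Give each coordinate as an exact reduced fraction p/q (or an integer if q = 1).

C = (11/3, -7/3)
D = (9/2, 3/2)

1. D_x = 9/2  [line -1·x + 3·y + 0 = 0 ∩ |DA|² = 277/2]
2. D_y = 3/2  [line -1·x + 3·y + 0 = 0 ∩ |DA|² = 277/2]
   → D = (9/2, 3/2)
3. C_x = 11/3  [C is the centroid of △ABE]
4. C_y = -7/3  [C is the centroid of △ABE]
   → C = (11/3, -7/3)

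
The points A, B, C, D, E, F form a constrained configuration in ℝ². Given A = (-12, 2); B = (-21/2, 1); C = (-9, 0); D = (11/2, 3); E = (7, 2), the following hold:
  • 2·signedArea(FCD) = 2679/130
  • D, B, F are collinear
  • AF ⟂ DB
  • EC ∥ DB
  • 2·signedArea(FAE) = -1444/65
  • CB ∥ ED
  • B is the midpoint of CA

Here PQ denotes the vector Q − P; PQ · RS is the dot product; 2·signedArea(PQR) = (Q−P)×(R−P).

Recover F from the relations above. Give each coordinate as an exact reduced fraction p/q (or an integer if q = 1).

1. F_x = -1541/130  [D, B, F are collinear ∩ AF ⟂ DB]
2. F_y = 54/65  [D, B, F are collinear ∩ AF ⟂ DB]
   → F = (-1541/130, 54/65)

F = (-1541/130, 54/65)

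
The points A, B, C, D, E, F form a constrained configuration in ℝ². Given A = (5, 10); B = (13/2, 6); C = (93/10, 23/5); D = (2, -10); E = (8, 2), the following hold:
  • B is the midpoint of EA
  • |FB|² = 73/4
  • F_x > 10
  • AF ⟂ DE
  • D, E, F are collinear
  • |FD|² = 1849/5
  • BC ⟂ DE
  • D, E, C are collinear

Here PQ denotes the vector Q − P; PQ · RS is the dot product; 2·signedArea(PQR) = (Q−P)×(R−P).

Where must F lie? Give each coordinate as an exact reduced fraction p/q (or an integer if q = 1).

1. F_x = 53/5  [D, E, F are collinear ∩ AF ⟂ DE]
2. F_y = 36/5  [D, E, F are collinear ∩ AF ⟂ DE]
   → F = (53/5, 36/5)

F = (53/5, 36/5)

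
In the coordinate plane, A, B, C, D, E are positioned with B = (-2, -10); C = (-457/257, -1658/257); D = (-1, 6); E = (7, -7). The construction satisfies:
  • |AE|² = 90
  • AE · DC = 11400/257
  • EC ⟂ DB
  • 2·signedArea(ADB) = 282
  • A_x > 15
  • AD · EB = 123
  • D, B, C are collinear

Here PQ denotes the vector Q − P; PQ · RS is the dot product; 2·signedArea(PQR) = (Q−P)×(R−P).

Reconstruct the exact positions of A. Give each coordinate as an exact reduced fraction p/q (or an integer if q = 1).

1. A_x = 16  [AD · EB = 123 ∩ AE · DC = 11400/257]
2. A_y = -4  [AD · EB = 123 ∩ AE · DC = 11400/257]
   → A = (16, -4)

A = (16, -4)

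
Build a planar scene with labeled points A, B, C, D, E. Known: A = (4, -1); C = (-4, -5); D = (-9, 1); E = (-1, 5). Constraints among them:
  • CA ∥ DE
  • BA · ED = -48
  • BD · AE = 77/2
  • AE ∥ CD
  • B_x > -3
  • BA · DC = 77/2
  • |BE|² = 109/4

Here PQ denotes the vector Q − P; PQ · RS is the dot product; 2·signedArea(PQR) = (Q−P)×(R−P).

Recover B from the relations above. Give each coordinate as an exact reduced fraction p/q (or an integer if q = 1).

B = (-5/2, 0)

1. B_x = -5/2  [BA · ED = -48 ∩ BD · AE = 77/2]
2. B_y = 0  [BA · ED = -48 ∩ BD · AE = 77/2]
   → B = (-5/2, 0)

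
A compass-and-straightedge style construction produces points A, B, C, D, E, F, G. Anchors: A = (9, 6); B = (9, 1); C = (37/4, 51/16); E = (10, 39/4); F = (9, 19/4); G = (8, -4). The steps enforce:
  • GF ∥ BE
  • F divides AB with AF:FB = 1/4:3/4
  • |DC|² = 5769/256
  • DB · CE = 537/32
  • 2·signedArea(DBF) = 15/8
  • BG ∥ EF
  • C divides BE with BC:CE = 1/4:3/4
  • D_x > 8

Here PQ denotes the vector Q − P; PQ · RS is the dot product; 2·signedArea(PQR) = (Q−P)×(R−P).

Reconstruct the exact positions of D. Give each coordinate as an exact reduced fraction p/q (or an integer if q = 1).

D = (17/2, -3/2)

1. D_x = 17/2  [2·signedArea(DBF) = 15/8 ∩ DB · CE = 537/32]
2. D_y = -3/2  [2·signedArea(DBF) = 15/8 ∩ DB · CE = 537/32]
   → D = (17/2, -3/2)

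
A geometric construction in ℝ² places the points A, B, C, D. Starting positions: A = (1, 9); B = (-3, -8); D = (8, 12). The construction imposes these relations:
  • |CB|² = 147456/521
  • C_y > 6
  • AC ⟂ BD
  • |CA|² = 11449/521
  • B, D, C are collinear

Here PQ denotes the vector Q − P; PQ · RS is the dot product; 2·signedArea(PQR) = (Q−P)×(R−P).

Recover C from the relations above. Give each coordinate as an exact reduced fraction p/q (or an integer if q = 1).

C = (2661/521, 3512/521)

1. C_x = 2661/521  [B, D, C are collinear ∩ AC ⟂ BD]
2. C_y = 3512/521  [B, D, C are collinear ∩ AC ⟂ BD]
   → C = (2661/521, 3512/521)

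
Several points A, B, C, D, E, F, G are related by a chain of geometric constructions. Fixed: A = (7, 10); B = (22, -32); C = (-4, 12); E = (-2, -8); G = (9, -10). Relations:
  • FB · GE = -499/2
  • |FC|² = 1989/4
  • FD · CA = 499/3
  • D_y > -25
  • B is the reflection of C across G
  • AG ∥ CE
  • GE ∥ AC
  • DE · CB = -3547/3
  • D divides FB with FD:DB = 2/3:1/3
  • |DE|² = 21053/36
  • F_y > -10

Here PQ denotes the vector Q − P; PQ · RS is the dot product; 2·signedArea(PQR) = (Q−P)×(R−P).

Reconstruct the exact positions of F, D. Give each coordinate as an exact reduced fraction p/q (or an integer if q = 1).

D = (95/6, -73/3)
F = (7/2, -9)

1. D_x = 95/6  [line -26·x + 44·y + 4447/3 = 0 ∩ |DE|² = 21053/36]
2. D_y = -73/3  [line -26·x + 44·y + 4447/3 = 0 ∩ |DE|² = 21053/36]
   → D = (95/6, -73/3)
3. F_x = 7/2  [FB · GE = -499/2 ∩ D divides FB with FD:DB = 2/3:1/3]
4. F_y = -9  [FB · GE = -499/2 ∩ D divides FB with FD:DB = 2/3:1/3]
   → F = (7/2, -9)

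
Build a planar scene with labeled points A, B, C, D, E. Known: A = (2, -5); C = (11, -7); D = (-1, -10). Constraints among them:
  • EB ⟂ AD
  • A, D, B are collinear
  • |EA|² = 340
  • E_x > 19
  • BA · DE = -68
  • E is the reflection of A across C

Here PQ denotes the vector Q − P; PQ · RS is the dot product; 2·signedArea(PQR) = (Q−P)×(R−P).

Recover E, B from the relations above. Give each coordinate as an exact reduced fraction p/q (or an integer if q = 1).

1. E_x = 20  [E is the reflection of A across C]
2. E_y = -9  [E is the reflection of A across C]
   → E = (20, -9)
3. B_x = 5  [A, D, B are collinear ∩ EB ⟂ AD]
4. B_y = 0  [A, D, B are collinear ∩ EB ⟂ AD]
   → B = (5, 0)

B = (5, 0)
E = (20, -9)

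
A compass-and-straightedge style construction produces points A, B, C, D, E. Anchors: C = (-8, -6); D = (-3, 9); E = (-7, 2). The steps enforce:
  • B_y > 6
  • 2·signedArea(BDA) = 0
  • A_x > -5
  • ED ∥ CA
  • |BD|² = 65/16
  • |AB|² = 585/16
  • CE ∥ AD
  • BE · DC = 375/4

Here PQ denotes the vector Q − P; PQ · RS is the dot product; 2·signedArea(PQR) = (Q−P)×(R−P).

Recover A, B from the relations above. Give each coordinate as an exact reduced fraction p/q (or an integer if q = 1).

A = (-4, 1)
B = (-13/4, 7)

1. A_x = -4  [CE ∥ AD ∩ ED ∥ CA]
2. A_y = 1  [CE ∥ AD ∩ ED ∥ CA]
   → A = (-4, 1)
3. B_x = -13/4  [2·signedArea(BDA) = 0 ∩ BE · DC = 375/4]
4. B_y = 7  [2·signedArea(BDA) = 0 ∩ BE · DC = 375/4]
   → B = (-13/4, 7)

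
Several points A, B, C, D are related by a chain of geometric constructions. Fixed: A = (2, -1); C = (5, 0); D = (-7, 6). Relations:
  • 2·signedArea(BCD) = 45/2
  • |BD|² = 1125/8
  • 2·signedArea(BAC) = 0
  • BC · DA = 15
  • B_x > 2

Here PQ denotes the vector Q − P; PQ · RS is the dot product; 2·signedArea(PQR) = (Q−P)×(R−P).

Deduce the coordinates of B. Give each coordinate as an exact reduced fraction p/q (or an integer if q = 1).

1. B_x = 11/4  [2·signedArea(BAC) = 0 ∩ BC · DA = 15]
2. B_y = -3/4  [2·signedArea(BAC) = 0 ∩ BC · DA = 15]
   → B = (11/4, -3/4)

B = (11/4, -3/4)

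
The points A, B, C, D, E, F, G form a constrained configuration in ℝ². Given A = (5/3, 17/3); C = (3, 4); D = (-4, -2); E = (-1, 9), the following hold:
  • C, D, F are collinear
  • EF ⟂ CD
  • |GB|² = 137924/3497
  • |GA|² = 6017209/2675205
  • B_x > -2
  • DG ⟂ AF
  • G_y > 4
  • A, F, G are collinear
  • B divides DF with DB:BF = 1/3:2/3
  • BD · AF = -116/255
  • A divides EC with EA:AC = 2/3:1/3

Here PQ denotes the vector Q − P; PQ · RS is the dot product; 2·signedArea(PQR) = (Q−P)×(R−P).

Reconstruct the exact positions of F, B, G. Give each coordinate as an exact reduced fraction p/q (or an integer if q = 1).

B = (-137/85, 4/85)
F = (269/85, 352/85)
G = (807757/297245, 1366316/297245)

1. F_x = 269/85  [C, D, F are collinear ∩ EF ⟂ CD]
2. F_y = 352/85  [C, D, F are collinear ∩ EF ⟂ CD]
   → F = (269/85, 352/85)
3. B_x = -137/85  [B divides DF with DB:BF = 1/3:2/3]
4. B_y = 4/85  [B divides DF with DB:BF = 1/3:2/3]
   → B = (-137/85, 4/85)
5. G_x = 807757/297245  [A, F, G are collinear ∩ DG ⟂ AF]
6. G_y = 1366316/297245  [A, F, G are collinear ∩ DG ⟂ AF]
   → G = (807757/297245, 1366316/297245)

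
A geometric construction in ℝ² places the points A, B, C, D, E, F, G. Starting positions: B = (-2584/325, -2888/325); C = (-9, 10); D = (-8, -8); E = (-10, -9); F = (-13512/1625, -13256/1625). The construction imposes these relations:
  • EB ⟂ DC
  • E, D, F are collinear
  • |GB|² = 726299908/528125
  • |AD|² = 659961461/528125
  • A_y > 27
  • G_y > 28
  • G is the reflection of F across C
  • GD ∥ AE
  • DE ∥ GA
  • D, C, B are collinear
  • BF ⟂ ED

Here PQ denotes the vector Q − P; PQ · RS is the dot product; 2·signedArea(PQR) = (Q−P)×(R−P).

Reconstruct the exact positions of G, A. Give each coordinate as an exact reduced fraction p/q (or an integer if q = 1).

A = (-18988/1625, 44131/1625)
G = (-15738/1625, 45756/1625)

1. G_x = -15738/1625  [G is the reflection of F across C]
2. G_y = 45756/1625  [G is the reflection of F across C]
   → G = (-15738/1625, 45756/1625)
3. A_x = -18988/1625  [GD ∥ AE ∩ DE ∥ GA]
4. A_y = 44131/1625  [GD ∥ AE ∩ DE ∥ GA]
   → A = (-18988/1625, 44131/1625)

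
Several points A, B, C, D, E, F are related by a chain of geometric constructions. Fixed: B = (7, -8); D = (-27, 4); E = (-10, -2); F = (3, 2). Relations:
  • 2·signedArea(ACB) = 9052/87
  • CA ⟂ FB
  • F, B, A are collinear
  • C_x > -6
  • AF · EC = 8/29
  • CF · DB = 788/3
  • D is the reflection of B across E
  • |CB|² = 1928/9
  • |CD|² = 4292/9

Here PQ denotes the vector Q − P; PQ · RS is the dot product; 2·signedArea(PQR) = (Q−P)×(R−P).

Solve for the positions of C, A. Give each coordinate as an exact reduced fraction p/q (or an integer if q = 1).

1. C_x = -17/3  [line -34·x + 12·y + -554/3 = 0 ∩ |CD|² = 4292/9]
2. C_y = -2/3  [line -34·x + 12·y + -554/3 = 0 ∩ |CD|² = 4292/9]
   → C = (-17/3, -2/3)
3. A_x = 79/29  [F, B, A are collinear ∩ CA ⟂ FB]
4. A_y = 78/29  [F, B, A are collinear ∩ CA ⟂ FB]
   → A = (79/29, 78/29)

A = (79/29, 78/29)
C = (-17/3, -2/3)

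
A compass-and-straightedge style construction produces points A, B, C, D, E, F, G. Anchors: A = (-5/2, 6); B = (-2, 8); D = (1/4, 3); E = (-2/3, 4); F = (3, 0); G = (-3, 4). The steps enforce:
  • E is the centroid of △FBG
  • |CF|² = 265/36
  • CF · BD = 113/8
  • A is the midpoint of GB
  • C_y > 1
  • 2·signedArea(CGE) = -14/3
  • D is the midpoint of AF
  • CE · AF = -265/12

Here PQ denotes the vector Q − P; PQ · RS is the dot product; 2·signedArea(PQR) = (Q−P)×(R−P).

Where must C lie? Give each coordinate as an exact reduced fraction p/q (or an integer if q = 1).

1. C_x = 7/6  [CE · AF = -265/12 ∩ 2·signedArea(CGE) = -14/3]
2. C_y = 2  [CE · AF = -265/12 ∩ 2·signedArea(CGE) = -14/3]
   → C = (7/6, 2)

C = (7/6, 2)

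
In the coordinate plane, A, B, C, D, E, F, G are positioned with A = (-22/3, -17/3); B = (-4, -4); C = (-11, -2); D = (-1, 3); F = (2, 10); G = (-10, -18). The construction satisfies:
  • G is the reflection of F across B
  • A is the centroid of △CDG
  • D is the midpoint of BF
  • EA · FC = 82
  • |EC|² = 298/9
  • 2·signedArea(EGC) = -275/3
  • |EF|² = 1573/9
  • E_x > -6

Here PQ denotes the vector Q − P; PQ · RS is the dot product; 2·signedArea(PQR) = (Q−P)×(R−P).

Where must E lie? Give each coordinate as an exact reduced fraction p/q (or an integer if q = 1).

E = (-16/3, -1)

1. E_x = -16/3  [2·signedArea(EGC) = -275/3 ∩ EA · FC = 82]
2. E_y = -1  [2·signedArea(EGC) = -275/3 ∩ EA · FC = 82]
   → E = (-16/3, -1)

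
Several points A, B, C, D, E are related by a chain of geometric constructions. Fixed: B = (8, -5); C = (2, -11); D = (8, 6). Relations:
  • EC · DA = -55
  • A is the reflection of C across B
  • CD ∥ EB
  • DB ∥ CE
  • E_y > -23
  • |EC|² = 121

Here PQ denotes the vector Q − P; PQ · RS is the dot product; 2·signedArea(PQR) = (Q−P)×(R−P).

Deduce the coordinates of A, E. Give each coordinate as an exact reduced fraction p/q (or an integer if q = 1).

1. A_x = 14  [A is the reflection of C across B]
2. A_y = 1  [A is the reflection of C across B]
   → A = (14, 1)
3. E_x = 2  [CD ∥ EB ∩ DB ∥ CE]
4. E_y = -22  [CD ∥ EB ∩ DB ∥ CE]
   → E = (2, -22)

A = (14, 1)
E = (2, -22)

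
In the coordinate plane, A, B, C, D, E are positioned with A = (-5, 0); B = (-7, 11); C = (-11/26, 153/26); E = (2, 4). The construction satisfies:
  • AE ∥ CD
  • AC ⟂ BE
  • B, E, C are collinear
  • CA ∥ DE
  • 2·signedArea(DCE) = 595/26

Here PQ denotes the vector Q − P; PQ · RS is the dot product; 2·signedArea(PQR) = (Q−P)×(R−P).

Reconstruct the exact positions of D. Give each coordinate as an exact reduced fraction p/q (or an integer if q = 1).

D = (171/26, 257/26)

1. D_x = 171/26  [CA ∥ DE ∩ AE ∥ CD]
2. D_y = 257/26  [CA ∥ DE ∩ AE ∥ CD]
   → D = (171/26, 257/26)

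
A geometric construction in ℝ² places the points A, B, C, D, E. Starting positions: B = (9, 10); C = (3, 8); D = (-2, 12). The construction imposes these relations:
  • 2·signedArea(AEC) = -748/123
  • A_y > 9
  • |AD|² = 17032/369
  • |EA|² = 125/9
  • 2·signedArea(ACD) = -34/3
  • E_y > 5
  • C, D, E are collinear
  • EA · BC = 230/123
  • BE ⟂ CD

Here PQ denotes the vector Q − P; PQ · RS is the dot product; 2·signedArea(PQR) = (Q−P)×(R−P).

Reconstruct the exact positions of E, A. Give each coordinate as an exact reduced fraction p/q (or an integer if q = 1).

A = (520/123, 1142/123)
E = (233/41, 240/41)

1. E_x = 233/41  [C, D, E are collinear ∩ BE ⟂ CD]
2. E_y = 240/41  [C, D, E are collinear ∩ BE ⟂ CD]
   → E = (233/41, 240/41)
3. A_x = 520/123  [2·signedArea(ACD) = -34/3 ∩ EA · BC = 230/123]
4. A_y = 1142/123  [2·signedArea(ACD) = -34/3 ∩ EA · BC = 230/123]
   → A = (520/123, 1142/123)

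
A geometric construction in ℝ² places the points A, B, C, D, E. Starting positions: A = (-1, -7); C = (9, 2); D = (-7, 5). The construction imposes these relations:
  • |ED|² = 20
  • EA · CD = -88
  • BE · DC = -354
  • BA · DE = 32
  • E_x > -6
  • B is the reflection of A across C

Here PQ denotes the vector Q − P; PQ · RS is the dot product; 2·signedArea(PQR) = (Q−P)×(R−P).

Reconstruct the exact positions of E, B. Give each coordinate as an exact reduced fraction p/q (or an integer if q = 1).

1. B_x = 19  [B is the reflection of A across C]
2. B_y = 11  [B is the reflection of A across C]
   → B = (19, 11)
3. E_x = -5  [EA · CD = -88 ∩ BA · DE = 32]
4. E_y = 1  [EA · CD = -88 ∩ BA · DE = 32]
   → E = (-5, 1)

B = (19, 11)
E = (-5, 1)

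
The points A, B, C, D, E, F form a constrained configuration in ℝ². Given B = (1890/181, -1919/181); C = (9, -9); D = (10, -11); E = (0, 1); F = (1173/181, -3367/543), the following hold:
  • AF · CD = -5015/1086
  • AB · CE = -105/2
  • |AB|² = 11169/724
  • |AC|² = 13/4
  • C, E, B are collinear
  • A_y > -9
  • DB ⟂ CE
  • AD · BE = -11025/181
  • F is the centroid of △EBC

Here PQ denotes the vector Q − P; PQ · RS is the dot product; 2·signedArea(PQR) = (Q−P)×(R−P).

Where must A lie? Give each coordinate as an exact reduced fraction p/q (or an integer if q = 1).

1. A_x = 15/2  [AF · CD = -5015/1086 ∩ AD · BE = -11025/181]
2. A_y = -8  [AF · CD = -5015/1086 ∩ AD · BE = -11025/181]
   → A = (15/2, -8)

A = (15/2, -8)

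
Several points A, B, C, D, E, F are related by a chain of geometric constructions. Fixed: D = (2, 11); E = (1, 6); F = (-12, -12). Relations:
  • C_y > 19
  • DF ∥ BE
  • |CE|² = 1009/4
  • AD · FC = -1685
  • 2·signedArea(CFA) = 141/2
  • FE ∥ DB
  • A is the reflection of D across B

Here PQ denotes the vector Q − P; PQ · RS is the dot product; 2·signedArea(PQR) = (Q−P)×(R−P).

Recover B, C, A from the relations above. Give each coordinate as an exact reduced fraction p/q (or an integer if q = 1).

1. B_x = 15  [DF ∥ BE ∩ FE ∥ DB]
2. B_y = 29  [DF ∥ BE ∩ FE ∥ DB]
   → B = (15, 29)
3. A_x = 28  [A is the reflection of D across B]
4. A_y = 47  [A is the reflection of D across B]
   → A = (28, 47)
5. C_x = 17/2  [2·signedArea(CFA) = 141/2 ∩ AD · FC = -1685]
6. C_y = 20  [2·signedArea(CFA) = 141/2 ∩ AD · FC = -1685]
   → C = (17/2, 20)

A = (28, 47)
B = (15, 29)
C = (17/2, 20)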